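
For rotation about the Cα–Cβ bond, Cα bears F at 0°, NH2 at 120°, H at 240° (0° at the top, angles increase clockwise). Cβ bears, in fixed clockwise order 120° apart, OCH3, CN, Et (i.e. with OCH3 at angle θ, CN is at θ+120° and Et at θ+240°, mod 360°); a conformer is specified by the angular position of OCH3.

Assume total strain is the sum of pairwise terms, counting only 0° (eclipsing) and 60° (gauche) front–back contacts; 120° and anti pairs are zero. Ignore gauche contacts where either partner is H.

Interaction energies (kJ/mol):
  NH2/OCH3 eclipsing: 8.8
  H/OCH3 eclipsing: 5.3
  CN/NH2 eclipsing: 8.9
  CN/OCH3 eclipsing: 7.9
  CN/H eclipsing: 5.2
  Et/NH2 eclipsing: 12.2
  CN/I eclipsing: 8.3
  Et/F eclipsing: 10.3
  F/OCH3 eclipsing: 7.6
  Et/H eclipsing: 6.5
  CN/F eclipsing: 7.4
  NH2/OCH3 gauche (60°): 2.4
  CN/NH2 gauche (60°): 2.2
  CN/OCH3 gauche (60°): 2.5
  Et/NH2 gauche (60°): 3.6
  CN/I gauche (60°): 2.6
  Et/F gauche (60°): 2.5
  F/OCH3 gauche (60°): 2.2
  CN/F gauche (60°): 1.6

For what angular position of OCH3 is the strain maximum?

240°

OCH3 at 0° (eclipsed): F–OCH3 eclipsed, NH2–CN eclipsed, H–Et eclipsed; 7.6 + 8.9 + 6.5 = 23.0 kJ/mol.
OCH3 at 60° (staggered): F–OCH3 gauche, F–Et gauche, NH2–OCH3 gauche, NH2–CN gauche; 2.2 + 2.5 + 2.4 + 2.2 = 9.3 kJ/mol.
OCH3 at 120° (eclipsed): F–Et eclipsed, NH2–OCH3 eclipsed, H–CN eclipsed; 10.3 + 8.8 + 5.2 = 24.3 kJ/mol.
OCH3 at 180° (staggered): F–CN gauche, F–Et gauche, NH2–OCH3 gauche, NH2–Et gauche; 1.6 + 2.5 + 2.4 + 3.6 = 10.1 kJ/mol.
OCH3 at 240° (eclipsed): F–CN eclipsed, NH2–Et eclipsed, H–OCH3 eclipsed; 7.4 + 12.2 + 5.3 = 24.9 kJ/mol.
OCH3 at 300° (staggered): F–OCH3 gauche, F–CN gauche, NH2–CN gauche, NH2–Et gauche; 2.2 + 1.6 + 2.2 + 3.6 = 9.6 kJ/mol.
The maximum (24.9 kJ/mol) occurs with OCH3 at 240°.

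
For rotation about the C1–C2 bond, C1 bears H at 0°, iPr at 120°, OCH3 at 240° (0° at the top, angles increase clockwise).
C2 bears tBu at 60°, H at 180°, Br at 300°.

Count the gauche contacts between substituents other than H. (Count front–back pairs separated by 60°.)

2

Non-H gauche pairs: iPr(120°)/tBu(60°); OCH3(240°)/Br(300°) — 2 interactions.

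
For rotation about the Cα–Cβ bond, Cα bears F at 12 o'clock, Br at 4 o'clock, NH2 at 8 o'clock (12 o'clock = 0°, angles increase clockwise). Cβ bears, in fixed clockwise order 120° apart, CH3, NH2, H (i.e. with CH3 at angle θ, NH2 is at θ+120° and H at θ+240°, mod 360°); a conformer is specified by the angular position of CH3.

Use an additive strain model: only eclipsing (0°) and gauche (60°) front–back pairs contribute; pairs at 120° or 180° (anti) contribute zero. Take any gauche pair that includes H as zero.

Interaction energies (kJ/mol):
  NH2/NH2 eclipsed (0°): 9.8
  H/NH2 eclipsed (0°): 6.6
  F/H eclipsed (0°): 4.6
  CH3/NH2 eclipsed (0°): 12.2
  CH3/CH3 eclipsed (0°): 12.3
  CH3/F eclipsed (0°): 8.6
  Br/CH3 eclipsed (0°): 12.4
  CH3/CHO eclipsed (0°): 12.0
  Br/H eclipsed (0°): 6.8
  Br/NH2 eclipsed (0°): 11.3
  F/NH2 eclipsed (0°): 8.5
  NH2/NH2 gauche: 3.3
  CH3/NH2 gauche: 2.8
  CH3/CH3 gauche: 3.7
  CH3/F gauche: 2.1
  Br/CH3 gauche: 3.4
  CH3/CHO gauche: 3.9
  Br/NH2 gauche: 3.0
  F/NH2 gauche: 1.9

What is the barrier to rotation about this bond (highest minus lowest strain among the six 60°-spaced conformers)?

17.7 kJ/mol

CH3 at 0° (eclipsed): F(0°)/CH3(0°) eclipsed 8.6; Br(120°)/NH2(120°) eclipsed 11.3; NH2(240°)/H(240°) eclipsed 6.6 → 26.5 kJ/mol.
CH3 at 60° (staggered): F(0°)/CH3(60°) gauche 2.1; Br(120°)/CH3(60°) gauche 3.4; Br(120°)/NH2(180°) gauche 3.0; NH2(240°)/NH2(180°) gauche 3.3 → 11.8 kJ/mol.
CH3 at 120° (eclipsed): F(0°)/H(0°) eclipsed 4.6; Br(120°)/CH3(120°) eclipsed 12.4; NH2(240°)/NH2(240°) eclipsed 9.8 → 26.8 kJ/mol.
CH3 at 180° (staggered): F(0°)/NH2(300°) gauche 1.9; Br(120°)/CH3(180°) gauche 3.4; NH2(240°)/CH3(180°) gauche 2.8; NH2(240°)/NH2(300°) gauche 3.3 → 11.4 kJ/mol.
CH3 at 240° (eclipsed): F(0°)/NH2(0°) eclipsed 8.5; Br(120°)/H(120°) eclipsed 6.8; NH2(240°)/CH3(240°) eclipsed 12.2 → 27.5 kJ/mol.
CH3 at 300° (staggered): F(0°)/CH3(300°) gauche 2.1; F(0°)/NH2(60°) gauche 1.9; Br(120°)/NH2(60°) gauche 3.0; NH2(240°)/CH3(300°) gauche 2.8 → 9.8 kJ/mol.
Max at 240° (27.5 kJ/mol), min at 300° (9.8 kJ/mol); barrier = 17.7 kJ/mol.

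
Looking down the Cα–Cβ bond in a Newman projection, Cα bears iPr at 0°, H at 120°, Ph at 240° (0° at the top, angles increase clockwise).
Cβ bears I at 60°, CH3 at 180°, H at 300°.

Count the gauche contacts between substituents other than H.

2

Non-H gauche pairs: iPr(0°)/I(60°); Ph(240°)/CH3(180°) — 2 interactions.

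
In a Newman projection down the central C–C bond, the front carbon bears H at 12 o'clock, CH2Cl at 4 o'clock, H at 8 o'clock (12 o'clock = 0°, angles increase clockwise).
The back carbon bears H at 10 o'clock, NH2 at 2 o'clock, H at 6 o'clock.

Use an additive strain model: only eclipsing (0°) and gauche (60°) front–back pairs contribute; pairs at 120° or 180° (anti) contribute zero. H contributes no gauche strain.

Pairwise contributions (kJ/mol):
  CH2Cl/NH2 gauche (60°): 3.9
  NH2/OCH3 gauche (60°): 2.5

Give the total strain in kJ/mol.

3.9 kJ/mol

This conformer (staggered): CH2Cl–NH2 gauche; 3.9 = 3.9 kJ/mol.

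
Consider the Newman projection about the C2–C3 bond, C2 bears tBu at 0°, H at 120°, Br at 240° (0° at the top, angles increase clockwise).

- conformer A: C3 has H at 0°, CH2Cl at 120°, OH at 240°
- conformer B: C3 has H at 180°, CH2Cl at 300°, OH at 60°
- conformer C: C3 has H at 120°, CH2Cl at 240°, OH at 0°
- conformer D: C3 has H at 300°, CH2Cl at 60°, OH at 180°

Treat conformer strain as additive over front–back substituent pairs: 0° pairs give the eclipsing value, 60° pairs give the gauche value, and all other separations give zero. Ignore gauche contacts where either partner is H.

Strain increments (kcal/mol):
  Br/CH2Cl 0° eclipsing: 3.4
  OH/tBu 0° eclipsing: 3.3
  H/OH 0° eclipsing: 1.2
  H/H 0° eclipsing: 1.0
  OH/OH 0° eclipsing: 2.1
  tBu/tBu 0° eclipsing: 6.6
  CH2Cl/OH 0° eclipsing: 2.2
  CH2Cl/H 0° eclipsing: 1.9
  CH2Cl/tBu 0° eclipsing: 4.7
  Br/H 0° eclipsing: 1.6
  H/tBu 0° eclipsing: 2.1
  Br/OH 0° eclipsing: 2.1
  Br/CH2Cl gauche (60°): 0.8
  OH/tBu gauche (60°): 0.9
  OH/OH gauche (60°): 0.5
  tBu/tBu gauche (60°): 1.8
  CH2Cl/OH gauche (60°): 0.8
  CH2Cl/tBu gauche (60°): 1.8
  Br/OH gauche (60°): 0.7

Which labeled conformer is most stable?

D

A is eclipsed. tBu at 0° is eclipsed with H at 0° (2.1); H at 120° is eclipsed with CH2Cl at 120° (1.9); Br at 240° is eclipsed with OH at 240° (2.1). Total 6.1 kcal/mol.
B is staggered. tBu at 0° is gauche with CH2Cl at 300° (1.8); tBu at 0° is gauche with OH at 60° (0.9); Br at 240° is gauche with CH2Cl at 300° (0.8). Total 3.5 kcal/mol.
C is eclipsed. tBu at 0° is eclipsed with OH at 0° (3.3); H at 120° is eclipsed with H at 120° (1.0); Br at 240° is eclipsed with CH2Cl at 240° (3.4). Total 7.7 kcal/mol.
D is staggered. tBu at 0° is gauche with CH2Cl at 60° (1.8); Br at 240° is gauche with OH at 180° (0.7). Total 2.5 kcal/mol.
D has the lowest total (2.5 kcal/mol).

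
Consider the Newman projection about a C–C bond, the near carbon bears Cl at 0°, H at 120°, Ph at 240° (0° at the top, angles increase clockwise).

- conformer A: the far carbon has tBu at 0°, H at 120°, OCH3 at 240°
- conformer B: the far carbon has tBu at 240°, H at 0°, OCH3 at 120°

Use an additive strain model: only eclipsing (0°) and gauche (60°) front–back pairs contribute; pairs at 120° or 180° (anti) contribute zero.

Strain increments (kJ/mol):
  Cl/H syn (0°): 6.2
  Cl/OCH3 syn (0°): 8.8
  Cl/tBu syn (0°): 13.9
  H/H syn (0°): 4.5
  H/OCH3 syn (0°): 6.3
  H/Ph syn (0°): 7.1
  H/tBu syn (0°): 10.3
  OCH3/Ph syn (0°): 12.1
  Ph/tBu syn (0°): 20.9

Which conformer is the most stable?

A

A is eclipsed. Cl at 0° is eclipsed with tBu at 0° (13.9); H at 120° is eclipsed with H at 120° (4.5); Ph at 240° is eclipsed with OCH3 at 240° (12.1). Total 30.5 kJ/mol.
B is eclipsed. Cl at 0° is eclipsed with H at 0° (6.2); H at 120° is eclipsed with OCH3 at 120° (6.3); Ph at 240° is eclipsed with tBu at 240° (20.9). Total 33.4 kJ/mol.
A has the lowest total (30.5 kJ/mol).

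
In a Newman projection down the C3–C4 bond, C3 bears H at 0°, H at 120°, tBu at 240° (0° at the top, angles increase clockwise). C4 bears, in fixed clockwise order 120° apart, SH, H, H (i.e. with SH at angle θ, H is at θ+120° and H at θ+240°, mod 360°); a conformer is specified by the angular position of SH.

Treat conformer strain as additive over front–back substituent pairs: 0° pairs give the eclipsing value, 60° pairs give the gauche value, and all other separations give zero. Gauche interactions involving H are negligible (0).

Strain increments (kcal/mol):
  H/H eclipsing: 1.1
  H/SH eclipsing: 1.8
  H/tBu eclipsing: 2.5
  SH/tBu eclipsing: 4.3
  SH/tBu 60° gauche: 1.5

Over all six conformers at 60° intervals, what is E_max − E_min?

SH at 0° (eclipsed): H–SH eclipsed, H–H eclipsed, tBu–H eclipsed; 1.8 + 1.1 + 2.5 = 5.4 kcal/mol.
SH at 60° (staggered): no non-H gauche contacts → 0.0 kcal/mol.
SH at 120° (eclipsed): H–H eclipsed, H–SH eclipsed, tBu–H eclipsed; 1.1 + 1.8 + 2.5 = 5.4 kcal/mol.
SH at 180° (staggered): tBu–SH gauche; 1.5 = 1.5 kcal/mol.
SH at 240° (eclipsed): H–H eclipsed, H–H eclipsed, tBu–SH eclipsed; 1.1 + 1.1 + 4.3 = 6.5 kcal/mol.
SH at 300° (staggered): tBu–SH gauche; 1.5 = 1.5 kcal/mol.
Max at 240° (6.5 kcal/mol), min at 60° (0.0 kcal/mol); barrier = 6.5 kcal/mol.

6.5 kcal/mol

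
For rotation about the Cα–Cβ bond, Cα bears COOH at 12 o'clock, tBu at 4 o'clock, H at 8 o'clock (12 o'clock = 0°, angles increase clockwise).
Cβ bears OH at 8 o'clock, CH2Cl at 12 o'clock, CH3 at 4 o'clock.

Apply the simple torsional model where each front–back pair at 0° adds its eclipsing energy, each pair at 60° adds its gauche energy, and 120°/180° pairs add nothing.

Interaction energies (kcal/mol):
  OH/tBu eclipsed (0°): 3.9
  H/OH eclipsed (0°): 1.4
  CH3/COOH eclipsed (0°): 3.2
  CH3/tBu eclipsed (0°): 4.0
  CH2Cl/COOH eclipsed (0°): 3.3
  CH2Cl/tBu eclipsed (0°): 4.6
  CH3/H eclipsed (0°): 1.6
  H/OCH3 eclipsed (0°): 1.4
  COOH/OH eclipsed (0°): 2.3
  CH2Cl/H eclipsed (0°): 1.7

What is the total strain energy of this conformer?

8.7 kcal/mol

This conformer (eclipsed): COOH–CH2Cl eclipsed, tBu–CH3 eclipsed, H–OH eclipsed; 3.3 + 4.0 + 1.4 = 8.7 kcal/mol.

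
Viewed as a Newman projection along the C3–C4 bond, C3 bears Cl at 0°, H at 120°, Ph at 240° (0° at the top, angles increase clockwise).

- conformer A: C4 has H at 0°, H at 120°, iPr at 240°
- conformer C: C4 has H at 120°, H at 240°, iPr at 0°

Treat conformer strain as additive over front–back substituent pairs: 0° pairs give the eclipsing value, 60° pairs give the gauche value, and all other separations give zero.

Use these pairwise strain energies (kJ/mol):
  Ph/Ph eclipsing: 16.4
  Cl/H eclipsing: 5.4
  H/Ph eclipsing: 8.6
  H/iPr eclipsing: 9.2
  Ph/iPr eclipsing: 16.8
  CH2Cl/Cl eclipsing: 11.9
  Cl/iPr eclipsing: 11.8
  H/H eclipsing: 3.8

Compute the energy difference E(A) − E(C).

+1.8 kJ/mol

A (eclipsed): Cl–H eclipsed, H–H eclipsed, Ph–iPr eclipsed; 5.4 + 3.8 + 16.8 = 26.0 kJ/mol.
C (eclipsed): Cl–iPr eclipsed, H–H eclipsed, Ph–H eclipsed; 11.8 + 3.8 + 8.6 = 24.2 kJ/mol.
E(A) − E(C) = 26.0 − 24.2 = +1.8 kJ/mol.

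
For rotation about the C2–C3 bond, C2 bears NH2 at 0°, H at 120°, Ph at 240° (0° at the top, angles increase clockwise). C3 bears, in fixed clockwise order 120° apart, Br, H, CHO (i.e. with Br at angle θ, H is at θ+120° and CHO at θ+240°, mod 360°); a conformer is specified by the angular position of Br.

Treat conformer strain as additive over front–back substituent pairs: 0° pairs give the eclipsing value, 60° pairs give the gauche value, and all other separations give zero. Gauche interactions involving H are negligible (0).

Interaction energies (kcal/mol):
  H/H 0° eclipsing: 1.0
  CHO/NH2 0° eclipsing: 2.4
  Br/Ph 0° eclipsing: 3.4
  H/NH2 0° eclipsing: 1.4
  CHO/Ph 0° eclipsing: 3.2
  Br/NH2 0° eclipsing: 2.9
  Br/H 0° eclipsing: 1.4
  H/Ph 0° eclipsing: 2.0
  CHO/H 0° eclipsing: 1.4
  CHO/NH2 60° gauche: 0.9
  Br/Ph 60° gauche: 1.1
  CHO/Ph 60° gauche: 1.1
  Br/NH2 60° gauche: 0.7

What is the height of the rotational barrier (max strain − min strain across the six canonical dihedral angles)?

Br at 0° (eclipsed): NH2(0°)/Br(0°) eclipsed 2.9; H(120°)/H(120°) eclipsed 1.0; Ph(240°)/CHO(240°) eclipsed 3.2 → 7.1 kcal/mol.
Br at 60° (staggered): NH2(0°)/Br(60°) gauche 0.7; NH2(0°)/CHO(300°) gauche 0.9; Ph(240°)/CHO(300°) gauche 1.1 → 2.7 kcal/mol.
Br at 120° (eclipsed): NH2(0°)/CHO(0°) eclipsed 2.4; H(120°)/Br(120°) eclipsed 1.4; Ph(240°)/H(240°) eclipsed 2.0 → 5.8 kcal/mol.
Br at 180° (staggered): NH2(0°)/CHO(60°) gauche 0.9; Ph(240°)/Br(180°) gauche 1.1 → 2.0 kcal/mol.
Br at 240° (eclipsed): NH2(0°)/H(0°) eclipsed 1.4; H(120°)/CHO(120°) eclipsed 1.4; Ph(240°)/Br(240°) eclipsed 3.4 → 6.2 kcal/mol.
Br at 300° (staggered): NH2(0°)/Br(300°) gauche 0.7; Ph(240°)/Br(300°) gauche 1.1; Ph(240°)/CHO(180°) gauche 1.1 → 2.9 kcal/mol.
Max at 0° (7.1 kcal/mol), min at 180° (2.0 kcal/mol); barrier = 5.1 kcal/mol.

5.1 kcal/mol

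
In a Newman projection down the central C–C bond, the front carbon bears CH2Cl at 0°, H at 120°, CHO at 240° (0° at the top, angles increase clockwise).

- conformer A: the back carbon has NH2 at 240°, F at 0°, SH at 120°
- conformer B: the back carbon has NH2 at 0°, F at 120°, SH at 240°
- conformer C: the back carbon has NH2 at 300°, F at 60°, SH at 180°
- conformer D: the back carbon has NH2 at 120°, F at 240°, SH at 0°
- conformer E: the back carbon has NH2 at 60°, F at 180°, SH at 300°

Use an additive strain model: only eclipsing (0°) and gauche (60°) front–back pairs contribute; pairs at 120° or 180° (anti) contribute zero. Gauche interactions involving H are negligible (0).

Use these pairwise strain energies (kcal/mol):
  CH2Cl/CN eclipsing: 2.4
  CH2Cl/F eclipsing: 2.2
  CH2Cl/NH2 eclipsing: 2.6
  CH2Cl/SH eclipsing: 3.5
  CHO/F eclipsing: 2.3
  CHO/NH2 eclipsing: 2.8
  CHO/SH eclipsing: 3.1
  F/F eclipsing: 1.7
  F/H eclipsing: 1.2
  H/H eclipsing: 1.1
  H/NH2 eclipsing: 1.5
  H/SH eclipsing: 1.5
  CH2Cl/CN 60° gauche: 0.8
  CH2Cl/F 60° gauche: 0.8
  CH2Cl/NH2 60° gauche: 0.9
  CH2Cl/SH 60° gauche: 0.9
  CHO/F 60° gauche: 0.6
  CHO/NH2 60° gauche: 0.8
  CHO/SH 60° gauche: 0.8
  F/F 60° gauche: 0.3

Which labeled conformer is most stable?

E

A is eclipsed. CH2Cl at 0° is eclipsed with F at 0° (2.2); H at 120° is eclipsed with SH at 120° (1.5); CHO at 240° is eclipsed with NH2 at 240° (2.8). Total 6.5 kcal/mol.
B is eclipsed. CH2Cl at 0° is eclipsed with NH2 at 0° (2.6); H at 120° is eclipsed with F at 120° (1.2); CHO at 240° is eclipsed with SH at 240° (3.1). Total 6.9 kcal/mol.
C is staggered. CH2Cl at 0° is gauche with NH2 at 300° (0.9); CH2Cl at 0° is gauche with F at 60° (0.8); CHO at 240° is gauche with NH2 at 300° (0.8); CHO at 240° is gauche with SH at 180° (0.8). Total 3.3 kcal/mol.
D is eclipsed. CH2Cl at 0° is eclipsed with SH at 0° (3.5); H at 120° is eclipsed with NH2 at 120° (1.5); CHO at 240° is eclipsed with F at 240° (2.3). Total 7.3 kcal/mol.
E is staggered. CH2Cl at 0° is gauche with NH2 at 60° (0.9); CH2Cl at 0° is gauche with SH at 300° (0.9); CHO at 240° is gauche with F at 180° (0.6); CHO at 240° is gauche with SH at 300° (0.8). Total 3.2 kcal/mol.
E has the lowest total (3.2 kcal/mol).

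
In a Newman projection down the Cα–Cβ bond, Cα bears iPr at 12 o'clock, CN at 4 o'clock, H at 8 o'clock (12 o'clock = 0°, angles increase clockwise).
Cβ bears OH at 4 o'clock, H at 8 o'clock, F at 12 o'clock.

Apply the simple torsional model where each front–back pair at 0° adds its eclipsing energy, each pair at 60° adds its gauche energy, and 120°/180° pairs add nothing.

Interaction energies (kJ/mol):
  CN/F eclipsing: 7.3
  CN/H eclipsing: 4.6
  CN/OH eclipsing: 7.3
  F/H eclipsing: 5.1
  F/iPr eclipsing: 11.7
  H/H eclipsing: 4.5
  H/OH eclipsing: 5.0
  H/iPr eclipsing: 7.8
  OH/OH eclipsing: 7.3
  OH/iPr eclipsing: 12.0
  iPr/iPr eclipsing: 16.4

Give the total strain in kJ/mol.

This conformer (eclipsed): iPr(0°)/F(0°) eclipsed 11.7; CN(120°)/OH(120°) eclipsed 7.3; H(240°)/H(240°) eclipsed 4.5 → 23.5 kJ/mol.

23.5 kJ/mol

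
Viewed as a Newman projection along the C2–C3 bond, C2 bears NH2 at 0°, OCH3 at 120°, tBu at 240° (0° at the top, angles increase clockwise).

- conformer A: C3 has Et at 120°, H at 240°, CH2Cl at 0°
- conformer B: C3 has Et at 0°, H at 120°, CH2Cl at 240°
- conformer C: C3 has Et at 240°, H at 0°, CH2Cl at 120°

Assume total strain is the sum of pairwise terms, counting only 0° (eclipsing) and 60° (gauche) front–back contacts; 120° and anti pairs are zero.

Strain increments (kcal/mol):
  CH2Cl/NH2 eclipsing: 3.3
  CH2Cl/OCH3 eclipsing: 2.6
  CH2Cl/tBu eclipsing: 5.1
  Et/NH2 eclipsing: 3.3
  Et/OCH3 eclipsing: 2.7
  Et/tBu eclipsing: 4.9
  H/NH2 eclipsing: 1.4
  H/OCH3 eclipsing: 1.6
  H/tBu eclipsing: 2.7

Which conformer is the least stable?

A (eclipsed): NH2–CH2Cl eclipsed, OCH3–Et eclipsed, tBu–H eclipsed; 3.3 + 2.7 + 2.7 = 8.7 kcal/mol.
B (eclipsed): NH2–Et eclipsed, OCH3–H eclipsed, tBu–CH2Cl eclipsed; 3.3 + 1.6 + 5.1 = 10.0 kcal/mol.
C (eclipsed): NH2–H eclipsed, OCH3–CH2Cl eclipsed, tBu–Et eclipsed; 1.4 + 2.6 + 4.9 = 8.9 kcal/mol.
B has the highest total (10.0 kcal/mol).

B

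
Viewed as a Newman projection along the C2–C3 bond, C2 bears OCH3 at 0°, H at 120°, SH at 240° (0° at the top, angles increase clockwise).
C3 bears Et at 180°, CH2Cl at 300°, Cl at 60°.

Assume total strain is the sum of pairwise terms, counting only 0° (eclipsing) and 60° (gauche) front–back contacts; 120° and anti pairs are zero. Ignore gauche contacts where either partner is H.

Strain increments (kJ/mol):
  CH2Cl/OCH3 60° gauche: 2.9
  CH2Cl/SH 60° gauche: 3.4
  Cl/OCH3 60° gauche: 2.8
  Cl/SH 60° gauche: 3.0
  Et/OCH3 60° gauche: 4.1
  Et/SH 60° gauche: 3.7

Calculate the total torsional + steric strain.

12.8 kJ/mol

This conformer (staggered): OCH3–CH2Cl gauche, OCH3–Cl gauche, SH–Et gauche, SH–CH2Cl gauche; 2.9 + 2.8 + 3.7 + 3.4 = 12.8 kJ/mol.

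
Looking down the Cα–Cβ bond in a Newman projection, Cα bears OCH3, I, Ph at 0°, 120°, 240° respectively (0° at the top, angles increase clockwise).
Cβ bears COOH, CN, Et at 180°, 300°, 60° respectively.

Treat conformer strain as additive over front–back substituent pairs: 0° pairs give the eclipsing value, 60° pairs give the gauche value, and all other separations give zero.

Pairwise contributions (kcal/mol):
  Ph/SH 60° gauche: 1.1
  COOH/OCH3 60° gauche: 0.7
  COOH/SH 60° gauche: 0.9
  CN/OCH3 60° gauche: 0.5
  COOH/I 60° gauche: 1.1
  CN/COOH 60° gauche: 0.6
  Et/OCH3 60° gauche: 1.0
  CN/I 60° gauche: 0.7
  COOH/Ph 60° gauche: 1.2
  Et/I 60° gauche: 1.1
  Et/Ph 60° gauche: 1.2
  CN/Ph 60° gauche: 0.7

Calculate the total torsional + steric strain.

This conformer (staggered): OCH3–CN gauche, OCH3–Et gauche, I–COOH gauche, I–Et gauche, Ph–COOH gauche, Ph–CN gauche; 0.5 + 1.0 + 1.1 + 1.1 + 1.2 + 0.7 = 5.6 kcal/mol.

5.6 kcal/mol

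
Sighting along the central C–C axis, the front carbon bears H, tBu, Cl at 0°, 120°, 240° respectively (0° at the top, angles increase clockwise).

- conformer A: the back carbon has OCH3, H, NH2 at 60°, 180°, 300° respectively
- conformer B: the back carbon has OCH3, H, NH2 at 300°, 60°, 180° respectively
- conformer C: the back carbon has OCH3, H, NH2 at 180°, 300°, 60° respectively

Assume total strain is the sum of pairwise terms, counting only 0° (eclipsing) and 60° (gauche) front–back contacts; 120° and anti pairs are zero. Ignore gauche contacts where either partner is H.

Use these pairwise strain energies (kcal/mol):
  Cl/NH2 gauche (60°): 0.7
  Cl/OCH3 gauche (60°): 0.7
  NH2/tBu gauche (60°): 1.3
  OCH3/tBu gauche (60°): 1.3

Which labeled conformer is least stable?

A (staggered): tBu–OCH3 gauche, Cl–NH2 gauche; 1.3 + 0.7 = 2.0 kcal/mol.
B (staggered): tBu–NH2 gauche, Cl–OCH3 gauche, Cl–NH2 gauche; 1.3 + 0.7 + 0.7 = 2.7 kcal/mol.
C (staggered): tBu–OCH3 gauche, tBu–NH2 gauche, Cl–OCH3 gauche; 1.3 + 1.3 + 0.7 = 3.3 kcal/mol.
C has the highest total (3.3 kcal/mol).

C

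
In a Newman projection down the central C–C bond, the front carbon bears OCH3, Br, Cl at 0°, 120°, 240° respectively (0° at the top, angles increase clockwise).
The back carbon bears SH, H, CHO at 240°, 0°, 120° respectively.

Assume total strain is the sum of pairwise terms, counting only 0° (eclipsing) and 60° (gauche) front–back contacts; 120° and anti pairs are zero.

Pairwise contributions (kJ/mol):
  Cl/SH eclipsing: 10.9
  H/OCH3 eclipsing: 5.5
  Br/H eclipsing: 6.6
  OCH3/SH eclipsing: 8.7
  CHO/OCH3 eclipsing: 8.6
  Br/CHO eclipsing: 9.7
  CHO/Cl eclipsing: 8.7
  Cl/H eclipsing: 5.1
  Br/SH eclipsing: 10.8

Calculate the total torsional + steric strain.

This conformer is eclipsed. OCH3 at 0° is eclipsed with H at 0° (5.5); Br at 120° is eclipsed with CHO at 120° (9.7); Cl at 240° is eclipsed with SH at 240° (10.9). Total 26.1 kJ/mol.

26.1 kJ/mol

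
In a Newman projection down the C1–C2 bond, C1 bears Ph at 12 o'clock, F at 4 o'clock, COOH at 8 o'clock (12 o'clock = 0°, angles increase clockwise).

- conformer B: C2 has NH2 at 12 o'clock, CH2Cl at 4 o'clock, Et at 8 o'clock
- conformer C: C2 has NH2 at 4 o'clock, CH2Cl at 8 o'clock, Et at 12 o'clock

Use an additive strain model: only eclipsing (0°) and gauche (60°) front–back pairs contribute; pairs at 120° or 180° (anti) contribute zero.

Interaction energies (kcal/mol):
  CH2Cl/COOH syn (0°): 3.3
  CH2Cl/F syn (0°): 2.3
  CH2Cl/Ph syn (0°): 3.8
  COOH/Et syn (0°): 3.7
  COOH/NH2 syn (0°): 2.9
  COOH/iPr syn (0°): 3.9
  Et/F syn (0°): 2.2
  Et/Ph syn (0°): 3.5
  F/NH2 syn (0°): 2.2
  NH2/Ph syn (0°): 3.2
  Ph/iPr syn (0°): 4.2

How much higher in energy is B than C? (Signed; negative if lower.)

B (eclipsed): Ph(0°)/NH2(0°) eclipsed 3.2; F(120°)/CH2Cl(120°) eclipsed 2.3; COOH(240°)/Et(240°) eclipsed 3.7 → 9.2 kcal/mol.
C (eclipsed): Ph(0°)/Et(0°) eclipsed 3.5; F(120°)/NH2(120°) eclipsed 2.2; COOH(240°)/CH2Cl(240°) eclipsed 3.3 → 9.0 kcal/mol.
E(B) − E(C) = 9.2 − 9.0 = +0.2 kcal/mol.

+0.2 kcal/mol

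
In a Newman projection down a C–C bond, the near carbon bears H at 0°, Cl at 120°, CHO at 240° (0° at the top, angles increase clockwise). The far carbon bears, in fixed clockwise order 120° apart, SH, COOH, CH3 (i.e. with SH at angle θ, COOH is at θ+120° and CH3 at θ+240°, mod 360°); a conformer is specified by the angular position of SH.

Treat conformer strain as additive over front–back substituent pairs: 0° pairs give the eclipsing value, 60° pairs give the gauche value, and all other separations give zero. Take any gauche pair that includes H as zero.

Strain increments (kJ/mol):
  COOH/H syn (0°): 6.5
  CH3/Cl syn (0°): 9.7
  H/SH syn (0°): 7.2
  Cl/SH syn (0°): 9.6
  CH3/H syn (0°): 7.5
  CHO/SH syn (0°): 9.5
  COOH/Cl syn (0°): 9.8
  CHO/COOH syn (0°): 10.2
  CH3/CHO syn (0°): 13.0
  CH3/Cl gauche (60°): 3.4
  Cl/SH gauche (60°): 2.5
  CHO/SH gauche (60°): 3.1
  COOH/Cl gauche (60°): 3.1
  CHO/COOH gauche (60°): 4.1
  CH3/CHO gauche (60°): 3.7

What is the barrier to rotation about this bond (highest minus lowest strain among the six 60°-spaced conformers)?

16.9 kJ/mol

SH at 0° (eclipsed): H–SH eclipsed, Cl–COOH eclipsed, CHO–CH3 eclipsed; 7.2 + 9.8 + 13.0 = 30.0 kJ/mol.
SH at 60° (staggered): Cl–SH gauche, Cl–COOH gauche, CHO–COOH gauche, CHO–CH3 gauche; 2.5 + 3.1 + 4.1 + 3.7 = 13.4 kJ/mol.
SH at 120° (eclipsed): H–CH3 eclipsed, Cl–SH eclipsed, CHO–COOH eclipsed; 7.5 + 9.6 + 10.2 = 27.3 kJ/mol.
SH at 180° (staggered): Cl–SH gauche, Cl–CH3 gauche, CHO–SH gauche, CHO–COOH gauche; 2.5 + 3.4 + 3.1 + 4.1 = 13.1 kJ/mol.
SH at 240° (eclipsed): H–COOH eclipsed, Cl–CH3 eclipsed, CHO–SH eclipsed; 6.5 + 9.7 + 9.5 = 25.7 kJ/mol.
SH at 300° (staggered): Cl–COOH gauche, Cl–CH3 gauche, CHO–SH gauche, CHO–CH3 gauche; 3.1 + 3.4 + 3.1 + 3.7 = 13.3 kJ/mol.
Max at 0° (30.0 kJ/mol), min at 180° (13.1 kJ/mol); barrier = 16.9 kJ/mol.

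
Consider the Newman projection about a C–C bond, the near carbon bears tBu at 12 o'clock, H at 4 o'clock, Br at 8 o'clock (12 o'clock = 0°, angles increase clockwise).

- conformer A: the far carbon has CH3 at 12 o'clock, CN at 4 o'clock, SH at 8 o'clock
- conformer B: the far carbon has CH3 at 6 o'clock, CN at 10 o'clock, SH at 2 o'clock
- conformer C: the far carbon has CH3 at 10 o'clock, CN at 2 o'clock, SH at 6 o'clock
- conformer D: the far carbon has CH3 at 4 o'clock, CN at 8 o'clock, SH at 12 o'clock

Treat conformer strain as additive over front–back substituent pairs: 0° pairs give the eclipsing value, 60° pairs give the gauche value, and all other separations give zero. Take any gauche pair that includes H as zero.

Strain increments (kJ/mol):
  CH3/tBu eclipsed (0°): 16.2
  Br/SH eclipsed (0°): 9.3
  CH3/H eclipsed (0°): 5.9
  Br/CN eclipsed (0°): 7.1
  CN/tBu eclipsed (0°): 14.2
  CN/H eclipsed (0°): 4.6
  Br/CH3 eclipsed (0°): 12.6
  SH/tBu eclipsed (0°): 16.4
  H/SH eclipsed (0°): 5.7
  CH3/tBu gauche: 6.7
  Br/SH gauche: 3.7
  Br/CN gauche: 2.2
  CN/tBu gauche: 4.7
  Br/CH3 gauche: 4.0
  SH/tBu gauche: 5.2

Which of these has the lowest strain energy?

A (eclipsed): tBu(0°)/CH3(0°) eclipsed 16.2; H(120°)/CN(120°) eclipsed 4.6; Br(240°)/SH(240°) eclipsed 9.3 → 30.1 kJ/mol.
B (staggered): tBu(0°)/CN(300°) gauche 4.7; tBu(0°)/SH(60°) gauche 5.2; Br(240°)/CH3(180°) gauche 4.0; Br(240°)/CN(300°) gauche 2.2 → 16.1 kJ/mol.
C (staggered): tBu(0°)/CH3(300°) gauche 6.7; tBu(0°)/CN(60°) gauche 4.7; Br(240°)/CH3(300°) gauche 4.0; Br(240°)/SH(180°) gauche 3.7 → 19.1 kJ/mol.
D (eclipsed): tBu(0°)/SH(0°) eclipsed 16.4; H(120°)/CH3(120°) eclipsed 5.9; Br(240°)/CN(240°) eclipsed 7.1 → 29.4 kJ/mol.
B has the lowest total (16.1 kJ/mol).

B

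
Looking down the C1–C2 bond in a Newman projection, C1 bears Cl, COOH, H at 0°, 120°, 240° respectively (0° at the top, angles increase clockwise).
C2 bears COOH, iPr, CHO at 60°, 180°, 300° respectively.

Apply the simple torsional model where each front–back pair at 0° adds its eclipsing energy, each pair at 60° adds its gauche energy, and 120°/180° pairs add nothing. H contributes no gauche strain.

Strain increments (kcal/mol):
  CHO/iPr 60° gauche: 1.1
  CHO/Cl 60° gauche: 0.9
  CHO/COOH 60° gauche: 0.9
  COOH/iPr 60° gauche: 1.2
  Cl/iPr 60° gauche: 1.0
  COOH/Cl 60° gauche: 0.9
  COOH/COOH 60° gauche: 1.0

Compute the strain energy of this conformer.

This conformer is staggered. Cl at 0° is gauche with COOH at 60° (0.9); Cl at 0° is gauche with CHO at 300° (0.9); COOH at 120° is gauche with COOH at 60° (1.0); COOH at 120° is gauche with iPr at 180° (1.2). Total 4.0 kcal/mol.

4.0 kcal/mol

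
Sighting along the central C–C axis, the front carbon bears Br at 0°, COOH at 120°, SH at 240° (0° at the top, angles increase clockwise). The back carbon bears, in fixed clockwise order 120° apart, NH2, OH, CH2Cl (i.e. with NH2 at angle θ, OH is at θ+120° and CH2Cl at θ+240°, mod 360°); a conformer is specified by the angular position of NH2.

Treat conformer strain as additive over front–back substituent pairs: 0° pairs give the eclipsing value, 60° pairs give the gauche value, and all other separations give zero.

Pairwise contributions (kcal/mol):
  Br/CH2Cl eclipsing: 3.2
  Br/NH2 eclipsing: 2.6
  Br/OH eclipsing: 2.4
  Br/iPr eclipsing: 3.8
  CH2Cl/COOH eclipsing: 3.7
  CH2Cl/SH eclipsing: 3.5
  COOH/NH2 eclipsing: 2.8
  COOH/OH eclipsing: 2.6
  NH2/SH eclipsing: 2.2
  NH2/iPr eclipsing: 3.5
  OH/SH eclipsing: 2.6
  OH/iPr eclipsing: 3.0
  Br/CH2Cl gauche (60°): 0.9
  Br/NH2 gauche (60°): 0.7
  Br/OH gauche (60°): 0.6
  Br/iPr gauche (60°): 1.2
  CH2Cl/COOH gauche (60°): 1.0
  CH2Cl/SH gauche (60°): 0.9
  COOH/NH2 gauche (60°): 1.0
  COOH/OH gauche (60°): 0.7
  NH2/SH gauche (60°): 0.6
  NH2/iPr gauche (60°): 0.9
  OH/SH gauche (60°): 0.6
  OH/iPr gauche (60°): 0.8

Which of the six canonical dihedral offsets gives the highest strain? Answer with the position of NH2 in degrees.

NH2 at 0° (eclipsed): Br(0°)/NH2(0°) eclipsed 2.6; COOH(120°)/OH(120°) eclipsed 2.6; SH(240°)/CH2Cl(240°) eclipsed 3.5 → 8.7 kcal/mol.
NH2 at 60° (staggered): Br(0°)/NH2(60°) gauche 0.7; Br(0°)/CH2Cl(300°) gauche 0.9; COOH(120°)/NH2(60°) gauche 1.0; COOH(120°)/OH(180°) gauche 0.7; SH(240°)/OH(180°) gauche 0.6; SH(240°)/CH2Cl(300°) gauche 0.9 → 4.8 kcal/mol.
NH2 at 120° (eclipsed): Br(0°)/CH2Cl(0°) eclipsed 3.2; COOH(120°)/NH2(120°) eclipsed 2.8; SH(240°)/OH(240°) eclipsed 2.6 → 8.6 kcal/mol.
NH2 at 180° (staggered): Br(0°)/OH(300°) gauche 0.6; Br(0°)/CH2Cl(60°) gauche 0.9; COOH(120°)/NH2(180°) gauche 1.0; COOH(120°)/CH2Cl(60°) gauche 1.0; SH(240°)/NH2(180°) gauche 0.6; SH(240°)/OH(300°) gauche 0.6 → 4.7 kcal/mol.
NH2 at 240° (eclipsed): Br(0°)/OH(0°) eclipsed 2.4; COOH(120°)/CH2Cl(120°) eclipsed 3.7; SH(240°)/NH2(240°) eclipsed 2.2 → 8.3 kcal/mol.
NH2 at 300° (staggered): Br(0°)/NH2(300°) gauche 0.7; Br(0°)/OH(60°) gauche 0.6; COOH(120°)/OH(60°) gauche 0.7; COOH(120°)/CH2Cl(180°) gauche 1.0; SH(240°)/NH2(300°) gauche 0.6; SH(240°)/CH2Cl(180°) gauche 0.9 → 4.5 kcal/mol.
The maximum (8.7 kcal/mol) occurs with NH2 at 0°.

0°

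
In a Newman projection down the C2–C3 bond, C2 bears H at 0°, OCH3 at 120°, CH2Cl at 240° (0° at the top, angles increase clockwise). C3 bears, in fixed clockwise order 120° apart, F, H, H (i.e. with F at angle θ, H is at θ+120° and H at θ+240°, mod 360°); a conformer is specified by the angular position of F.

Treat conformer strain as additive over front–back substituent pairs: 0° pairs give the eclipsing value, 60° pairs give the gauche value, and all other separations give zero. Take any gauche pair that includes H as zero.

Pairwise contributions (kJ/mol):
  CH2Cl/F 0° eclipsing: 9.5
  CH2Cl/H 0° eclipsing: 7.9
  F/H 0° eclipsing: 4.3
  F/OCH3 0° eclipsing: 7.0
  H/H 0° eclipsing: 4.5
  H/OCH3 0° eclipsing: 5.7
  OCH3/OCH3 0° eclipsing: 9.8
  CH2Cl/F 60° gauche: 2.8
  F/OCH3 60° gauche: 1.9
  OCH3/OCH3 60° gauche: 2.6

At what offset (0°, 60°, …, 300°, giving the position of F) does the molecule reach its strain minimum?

F at 0° (eclipsed): H–F eclipsed, OCH3–H eclipsed, CH2Cl–H eclipsed; 4.3 + 5.7 + 7.9 = 17.9 kJ/mol.
F at 60° (staggered): OCH3–F gauche; 1.9 = 1.9 kJ/mol.
F at 120° (eclipsed): H–H eclipsed, OCH3–F eclipsed, CH2Cl–H eclipsed; 4.5 + 7.0 + 7.9 = 19.4 kJ/mol.
F at 180° (staggered): OCH3–F gauche, CH2Cl–F gauche; 1.9 + 2.8 = 4.7 kJ/mol.
F at 240° (eclipsed): H–H eclipsed, OCH3–H eclipsed, CH2Cl–F eclipsed; 4.5 + 5.7 + 9.5 = 19.7 kJ/mol.
F at 300° (staggered): CH2Cl–F gauche; 2.8 = 2.8 kJ/mol.
The minimum (1.9 kJ/mol) occurs with F at 60°.

60°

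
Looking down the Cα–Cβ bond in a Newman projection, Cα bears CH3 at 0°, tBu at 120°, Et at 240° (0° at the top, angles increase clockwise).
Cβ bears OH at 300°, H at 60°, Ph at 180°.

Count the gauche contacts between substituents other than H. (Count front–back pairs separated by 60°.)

4

Non-H gauche pairs: CH3(0°)/OH(300°); tBu(120°)/Ph(180°); Et(240°)/OH(300°); Et(240°)/Ph(180°) — 4 interactions.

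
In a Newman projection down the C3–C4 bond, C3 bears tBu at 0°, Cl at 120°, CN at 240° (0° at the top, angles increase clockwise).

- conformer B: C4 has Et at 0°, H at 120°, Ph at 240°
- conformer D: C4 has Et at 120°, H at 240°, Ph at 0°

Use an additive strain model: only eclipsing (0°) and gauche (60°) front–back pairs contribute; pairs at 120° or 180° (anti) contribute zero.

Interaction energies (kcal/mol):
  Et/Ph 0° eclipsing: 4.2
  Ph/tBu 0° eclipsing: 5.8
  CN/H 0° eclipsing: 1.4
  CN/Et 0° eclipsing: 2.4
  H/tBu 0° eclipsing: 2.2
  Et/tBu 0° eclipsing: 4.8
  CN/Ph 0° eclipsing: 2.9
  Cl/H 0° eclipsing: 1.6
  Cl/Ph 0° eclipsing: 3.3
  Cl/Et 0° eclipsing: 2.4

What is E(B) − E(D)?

-0.3 kcal/mol

B is eclipsed. tBu at 0° is eclipsed with Et at 0° (4.8); Cl at 120° is eclipsed with H at 120° (1.6); CN at 240° is eclipsed with Ph at 240° (2.9). Total 9.3 kcal/mol.
D is eclipsed. tBu at 0° is eclipsed with Ph at 0° (5.8); Cl at 120° is eclipsed with Et at 120° (2.4); CN at 240° is eclipsed with H at 240° (1.4). Total 9.6 kcal/mol.
E(B) − E(D) = 9.3 − 9.6 = -0.3 kcal/mol.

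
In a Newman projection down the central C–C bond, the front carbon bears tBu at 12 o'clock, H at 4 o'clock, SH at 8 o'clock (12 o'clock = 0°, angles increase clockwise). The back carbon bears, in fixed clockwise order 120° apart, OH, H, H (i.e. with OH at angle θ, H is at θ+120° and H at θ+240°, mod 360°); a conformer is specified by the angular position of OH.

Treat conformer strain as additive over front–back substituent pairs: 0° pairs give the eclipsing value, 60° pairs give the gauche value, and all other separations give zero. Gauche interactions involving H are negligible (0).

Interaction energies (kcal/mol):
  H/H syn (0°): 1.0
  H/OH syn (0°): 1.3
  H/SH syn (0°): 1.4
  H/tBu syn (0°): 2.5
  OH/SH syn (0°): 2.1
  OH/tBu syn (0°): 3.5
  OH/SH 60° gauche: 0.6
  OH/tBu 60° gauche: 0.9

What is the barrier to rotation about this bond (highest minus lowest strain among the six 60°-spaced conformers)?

OH at 0° is eclipsed. tBu at 0° is eclipsed with OH at 0° (3.5); H at 120° is eclipsed with H at 120° (1.0); SH at 240° is eclipsed with H at 240° (1.4). Total 5.9 kcal/mol.
OH at 60° is staggered. tBu at 0° is gauche with OH at 60° (0.9). Total 0.9 kcal/mol.
OH at 120° is eclipsed. tBu at 0° is eclipsed with H at 0° (2.5); H at 120° is eclipsed with OH at 120° (1.3); SH at 240° is eclipsed with H at 240° (1.4). Total 5.2 kcal/mol.
OH at 180° is staggered. SH at 240° is gauche with OH at 180° (0.6). Total 0.6 kcal/mol.
OH at 240° is eclipsed. tBu at 0° is eclipsed with H at 0° (2.5); H at 120° is eclipsed with H at 120° (1.0); SH at 240° is eclipsed with OH at 240° (2.1). Total 5.6 kcal/mol.
OH at 300° is staggered. tBu at 0° is gauche with OH at 300° (0.9); SH at 240° is gauche with OH at 300° (0.6). Total 1.5 kcal/mol.
Max at 0° (5.9 kcal/mol), min at 180° (0.6 kcal/mol); barrier = 5.3 kcal/mol.

5.3 kcal/mol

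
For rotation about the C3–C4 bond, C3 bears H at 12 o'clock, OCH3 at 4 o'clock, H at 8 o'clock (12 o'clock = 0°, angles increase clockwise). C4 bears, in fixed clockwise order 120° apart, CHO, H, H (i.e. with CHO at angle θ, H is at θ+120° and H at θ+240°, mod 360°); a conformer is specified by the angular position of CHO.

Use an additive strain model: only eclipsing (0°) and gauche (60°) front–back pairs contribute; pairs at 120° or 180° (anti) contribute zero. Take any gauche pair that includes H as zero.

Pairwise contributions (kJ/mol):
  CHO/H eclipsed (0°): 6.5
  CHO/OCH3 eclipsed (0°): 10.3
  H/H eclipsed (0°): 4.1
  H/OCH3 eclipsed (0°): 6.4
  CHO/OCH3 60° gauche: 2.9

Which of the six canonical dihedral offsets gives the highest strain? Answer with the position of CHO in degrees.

120°

CHO at 0° (eclipsed): H–CHO eclipsed, OCH3–H eclipsed, H–H eclipsed; 6.5 + 6.4 + 4.1 = 17.0 kJ/mol.
CHO at 60° (staggered): OCH3–CHO gauche; 2.9 = 2.9 kJ/mol.
CHO at 120° (eclipsed): H–H eclipsed, OCH3–CHO eclipsed, H–H eclipsed; 4.1 + 10.3 + 4.1 = 18.5 kJ/mol.
CHO at 180° (staggered): OCH3–CHO gauche; 2.9 = 2.9 kJ/mol.
CHO at 240° (eclipsed): H–H eclipsed, OCH3–H eclipsed, H–CHO eclipsed; 4.1 + 6.4 + 6.5 = 17.0 kJ/mol.
CHO at 300° (staggered): no non-H gauche contacts → 0.0 kJ/mol.
The maximum (18.5 kJ/mol) occurs with CHO at 120°.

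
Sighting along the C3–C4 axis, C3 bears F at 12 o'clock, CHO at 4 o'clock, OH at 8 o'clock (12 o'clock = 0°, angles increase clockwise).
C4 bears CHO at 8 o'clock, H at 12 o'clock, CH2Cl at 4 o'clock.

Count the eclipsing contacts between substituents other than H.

2

Non-H eclipsing pairs: CHO(120°)/CH2Cl(120°); OH(240°)/CHO(240°) — 2 interactions.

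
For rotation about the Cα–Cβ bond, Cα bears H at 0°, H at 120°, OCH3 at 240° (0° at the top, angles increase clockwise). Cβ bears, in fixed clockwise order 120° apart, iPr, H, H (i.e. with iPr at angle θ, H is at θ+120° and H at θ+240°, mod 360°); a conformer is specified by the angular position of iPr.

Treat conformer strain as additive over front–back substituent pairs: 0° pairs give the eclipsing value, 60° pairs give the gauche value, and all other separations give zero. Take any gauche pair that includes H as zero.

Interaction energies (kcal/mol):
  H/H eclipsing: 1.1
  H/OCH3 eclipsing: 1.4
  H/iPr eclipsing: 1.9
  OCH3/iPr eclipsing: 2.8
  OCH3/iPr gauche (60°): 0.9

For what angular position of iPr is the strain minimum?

iPr at 0° (eclipsed): H–iPr eclipsed, H–H eclipsed, OCH3–H eclipsed; 1.9 + 1.1 + 1.4 = 4.4 kcal/mol.
iPr at 60° (staggered): no non-H gauche contacts → 0.0 kcal/mol.
iPr at 120° (eclipsed): H–H eclipsed, H–iPr eclipsed, OCH3–H eclipsed; 1.1 + 1.9 + 1.4 = 4.4 kcal/mol.
iPr at 180° (staggered): OCH3–iPr gauche; 0.9 = 0.9 kcal/mol.
iPr at 240° (eclipsed): H–H eclipsed, H–H eclipsed, OCH3–iPr eclipsed; 1.1 + 1.1 + 2.8 = 5.0 kcal/mol.
iPr at 300° (staggered): OCH3–iPr gauche; 0.9 = 0.9 kcal/mol.
The minimum (0.0 kcal/mol) occurs with iPr at 60°.

60°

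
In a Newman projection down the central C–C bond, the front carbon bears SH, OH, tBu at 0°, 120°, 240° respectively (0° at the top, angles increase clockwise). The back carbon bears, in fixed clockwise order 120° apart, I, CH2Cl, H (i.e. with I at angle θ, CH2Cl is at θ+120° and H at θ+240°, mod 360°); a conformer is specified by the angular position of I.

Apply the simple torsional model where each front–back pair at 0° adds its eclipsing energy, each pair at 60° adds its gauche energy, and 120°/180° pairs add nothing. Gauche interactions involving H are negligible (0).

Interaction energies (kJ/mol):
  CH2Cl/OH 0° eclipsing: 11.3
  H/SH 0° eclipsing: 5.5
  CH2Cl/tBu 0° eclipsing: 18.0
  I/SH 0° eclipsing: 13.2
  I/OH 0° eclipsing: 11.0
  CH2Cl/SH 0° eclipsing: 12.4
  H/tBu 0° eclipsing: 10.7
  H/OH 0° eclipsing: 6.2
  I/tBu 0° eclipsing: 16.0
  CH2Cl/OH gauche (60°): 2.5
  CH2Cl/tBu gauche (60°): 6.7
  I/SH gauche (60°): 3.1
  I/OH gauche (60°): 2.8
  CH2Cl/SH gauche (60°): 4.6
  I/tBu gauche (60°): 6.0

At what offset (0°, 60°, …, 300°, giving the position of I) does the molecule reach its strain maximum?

0°

I at 0° (eclipsed): SH(0°)/I(0°) eclipsed 13.2; OH(120°)/CH2Cl(120°) eclipsed 11.3; tBu(240°)/H(240°) eclipsed 10.7 → 35.2 kJ/mol.
I at 60° (staggered): SH(0°)/I(60°) gauche 3.1; OH(120°)/I(60°) gauche 2.8; OH(120°)/CH2Cl(180°) gauche 2.5; tBu(240°)/CH2Cl(180°) gauche 6.7 → 15.1 kJ/mol.
I at 120° (eclipsed): SH(0°)/H(0°) eclipsed 5.5; OH(120°)/I(120°) eclipsed 11.0; tBu(240°)/CH2Cl(240°) eclipsed 18.0 → 34.5 kJ/mol.
I at 180° (staggered): SH(0°)/CH2Cl(300°) gauche 4.6; OH(120°)/I(180°) gauche 2.8; tBu(240°)/I(180°) gauche 6.0; tBu(240°)/CH2Cl(300°) gauche 6.7 → 20.1 kJ/mol.
I at 240° (eclipsed): SH(0°)/CH2Cl(0°) eclipsed 12.4; OH(120°)/H(120°) eclipsed 6.2; tBu(240°)/I(240°) eclipsed 16.0 → 34.6 kJ/mol.
I at 300° (staggered): SH(0°)/I(300°) gauche 3.1; SH(0°)/CH2Cl(60°) gauche 4.6; OH(120°)/CH2Cl(60°) gauche 2.5; tBu(240°)/I(300°) gauche 6.0 → 16.2 kJ/mol.
The maximum (35.2 kJ/mol) occurs with I at 0°.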